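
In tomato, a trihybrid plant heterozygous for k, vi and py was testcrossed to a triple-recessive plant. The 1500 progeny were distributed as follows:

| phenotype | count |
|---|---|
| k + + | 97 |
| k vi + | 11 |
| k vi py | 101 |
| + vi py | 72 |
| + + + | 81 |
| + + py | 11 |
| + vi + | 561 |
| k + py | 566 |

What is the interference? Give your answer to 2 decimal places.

The two most frequent reciprocal classes, k + py and + vi +, are the parental types, so the F1 was k + py / + vi +.
The two rarest classes, + + py and k vi +, are the double crossovers. Comparing them with the parentals, only the k allele has switched, so k is the middle locus and the order is vi – k – py.
vi–k: (182 + 22)/1500 = 0.1360; k–py: (169 + 22)/1500 = 0.1273.
Expected DCO frequency = 0.1360 × 0.1273 ≈ 0.01731; observed = 22/1500 ≈ 0.01467.
Coefficient of coincidence = 0.01467/0.01731 ≈ 0.85; interference = 1 − 0.85 = 0.15.

0.15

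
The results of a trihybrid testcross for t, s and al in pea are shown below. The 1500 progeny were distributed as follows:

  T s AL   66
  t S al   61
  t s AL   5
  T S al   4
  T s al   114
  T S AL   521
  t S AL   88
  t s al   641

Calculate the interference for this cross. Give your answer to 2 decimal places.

0.53

The two most frequent reciprocal classes, T S AL and t s al, are the parental types, so the F1 was T S AL / t s al.
The two rarest classes, T S al and t s AL, are the double crossovers. Comparing them with the parentals, only the al allele has switched, so al is the middle locus and the order is s – al – t.
s–al: (127 + 9)/1500 = 0.0907; al–t: (202 + 9)/1500 = 0.1407.
Expected DCO frequency = 0.0907 × 0.1407 ≈ 0.01276; observed = 9/1500 ≈ 0.00600.
Coefficient of coincidence = 0.00600/0.01276 ≈ 0.47; interference = 1 − 0.47 = 0.53.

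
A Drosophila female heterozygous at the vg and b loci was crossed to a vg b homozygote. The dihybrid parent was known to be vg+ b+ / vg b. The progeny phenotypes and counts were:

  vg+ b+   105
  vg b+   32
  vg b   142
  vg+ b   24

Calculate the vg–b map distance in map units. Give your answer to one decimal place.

The recombinant classes are vg+ b and vg b+: 24 + 32 = 56.
Recombination frequency = 56/303 = 0.1848 ≈ 18.5%, i.e. 18.5 map units.

18.5 map units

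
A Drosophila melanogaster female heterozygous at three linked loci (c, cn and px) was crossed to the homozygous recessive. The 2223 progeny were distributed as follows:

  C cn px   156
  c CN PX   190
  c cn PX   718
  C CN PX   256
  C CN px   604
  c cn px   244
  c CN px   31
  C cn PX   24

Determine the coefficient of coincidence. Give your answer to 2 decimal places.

The two most frequent reciprocal classes, c cn PX and C CN px, are the parental types, so the F1 was c cn PX / C CN px.
The two rarest classes, C cn PX and c CN px, are the double crossovers. Comparing them with the parentals, only the c allele has switched, so c is the middle locus and the order is cn – c – px.
cn–c: (346 + 55)/2223 = 0.1804; c–px: (500 + 55)/2223 = 0.2497.
Expected DCO frequency = 0.1804 × 0.2497 ≈ 0.04505; observed = 55/2223 ≈ 0.02474.
Coefficient of coincidence = 0.02474/0.04505 ≈ 0.55.

0.55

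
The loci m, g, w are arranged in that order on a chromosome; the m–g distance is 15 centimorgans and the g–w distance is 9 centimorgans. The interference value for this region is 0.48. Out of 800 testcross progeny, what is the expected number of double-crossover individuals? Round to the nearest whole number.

6

Map distances give recombination frequencies of 0.150 and 0.090 for the two intervals.
With interference 0.48 (so coincidence = 0.52), expected double-crossover frequency = 0.150 × 0.090 × 0.52 = 0.00702.
Expected number = 0.00702 × 800 = 5.62 ≈ 6.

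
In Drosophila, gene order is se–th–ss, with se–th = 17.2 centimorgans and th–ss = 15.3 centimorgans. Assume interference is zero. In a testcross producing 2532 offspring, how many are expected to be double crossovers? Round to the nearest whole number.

Map distances give recombination frequencies of 0.172 and 0.153 for the two intervals.
With no interference, expected double-crossover frequency = 0.172 × 0.153 = 0.02632.
Expected number = 0.02632 × 2532 = 66.63 ≈ 67.

67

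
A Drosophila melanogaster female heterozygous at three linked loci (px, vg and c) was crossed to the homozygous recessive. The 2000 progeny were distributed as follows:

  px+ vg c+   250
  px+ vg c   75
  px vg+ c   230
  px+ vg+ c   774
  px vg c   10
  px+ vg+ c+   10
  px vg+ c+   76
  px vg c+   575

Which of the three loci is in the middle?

The two most frequent reciprocal classes, px+ vg+ c and px vg c+, are the parental types, so the F1 was px+ vg+ c / px vg c+.
The two rarest classes, px+ vg+ c+ and px vg c, are the double crossovers. Comparing them with the parentals, only the c allele has switched, so c is the middle locus and the order is vg – c – px.

c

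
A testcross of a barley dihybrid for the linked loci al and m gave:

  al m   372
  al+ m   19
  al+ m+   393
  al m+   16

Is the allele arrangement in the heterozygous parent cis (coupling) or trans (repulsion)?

The two most frequent classes are al+ m+ (393) and al m (372); these are the parental (non-recombinant) types.
So the F1 carried al+ m+ on one chromosome and al m on the other — the recessive alleles are on the same chromosome (cis / coupling).

cis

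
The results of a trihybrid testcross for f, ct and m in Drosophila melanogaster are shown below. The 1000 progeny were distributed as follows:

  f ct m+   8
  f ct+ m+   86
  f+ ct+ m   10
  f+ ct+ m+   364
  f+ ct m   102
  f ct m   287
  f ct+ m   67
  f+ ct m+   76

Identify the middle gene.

m

The two most frequent reciprocal classes, f ct m and f+ ct+ m+, are the parental types, so the F1 was f ct m / f+ ct+ m+.
The two rarest classes, f ct m+ and f+ ct+ m, are the double crossovers. Comparing them with the parentals, only the m allele has switched, so m is the middle locus and the order is f – m – ct.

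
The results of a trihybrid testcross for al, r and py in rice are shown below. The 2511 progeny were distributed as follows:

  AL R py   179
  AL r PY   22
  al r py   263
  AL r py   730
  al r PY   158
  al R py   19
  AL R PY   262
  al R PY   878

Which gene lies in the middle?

py

The two most frequent reciprocal classes, al R PY and AL r py, are the parental types, so the F1 was al R PY / AL r py.
The two rarest classes, al R py and AL r PY, are the double crossovers. Comparing them with the parentals, only the py allele has switched, so py is the middle locus and the order is r – py – al.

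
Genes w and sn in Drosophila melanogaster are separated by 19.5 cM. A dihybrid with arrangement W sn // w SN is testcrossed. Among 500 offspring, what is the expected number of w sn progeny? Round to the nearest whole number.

A map distance of 19.5 cM corresponds to a recombination frequency of 0.195.
The F1 is W sn / w SN, so w sn is a recombinant gamete class with expected frequency r/2 = 0.195/2 = 0.0975.
Expected number = 0.0975 × 500 = 48.75 ≈ 49.

49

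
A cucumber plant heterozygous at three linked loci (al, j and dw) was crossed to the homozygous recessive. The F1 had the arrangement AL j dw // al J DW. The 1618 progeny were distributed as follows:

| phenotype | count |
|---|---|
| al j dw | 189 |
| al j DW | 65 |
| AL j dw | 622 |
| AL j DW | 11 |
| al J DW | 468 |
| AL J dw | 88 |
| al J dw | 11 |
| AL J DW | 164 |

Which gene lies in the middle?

The two rarest classes, AL j DW and al J dw, are the double crossovers. Comparing them with the parentals, only the dw allele has switched, so dw is the middle locus and the order is j – dw – al.

dw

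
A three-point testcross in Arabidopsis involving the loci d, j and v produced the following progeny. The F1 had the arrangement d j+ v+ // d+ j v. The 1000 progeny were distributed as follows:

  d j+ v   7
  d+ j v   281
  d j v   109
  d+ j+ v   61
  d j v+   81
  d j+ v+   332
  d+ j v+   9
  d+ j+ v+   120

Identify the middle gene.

v

The two rarest classes, d j+ v and d+ j v+, are the double crossovers. Comparing them with the parentals, only the v allele has switched, so v is the middle locus and the order is j – v – d.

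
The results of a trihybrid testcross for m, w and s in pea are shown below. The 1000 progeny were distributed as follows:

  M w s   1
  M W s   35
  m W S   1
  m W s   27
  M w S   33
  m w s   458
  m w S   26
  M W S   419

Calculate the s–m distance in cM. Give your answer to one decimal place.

6.3 cM

The two most frequent reciprocal classes, M W S and m w s, are the parental types, so the F1 was M W S / m w s.
The two rarest classes, m W S and M w s, are the double crossovers. Comparing them with the parentals, only the m allele has switched, so m is the middle locus and the order is w – m – s.
Crossovers in the m–s interval produce the single-crossover classes M W s and m w S (35 + 26 = 61) plus the double crossovers (2).
RF(m–s) = (61 + 2) / 1000 = 63/1000 = 0.0630 → 6.3 cM.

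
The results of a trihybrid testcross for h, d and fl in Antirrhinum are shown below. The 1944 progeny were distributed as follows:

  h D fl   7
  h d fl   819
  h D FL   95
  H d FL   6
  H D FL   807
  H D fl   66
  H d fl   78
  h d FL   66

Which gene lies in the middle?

The two most frequent reciprocal classes, h d fl and H D FL, are the parental types, so the F1 was h d fl / H D FL.
The two rarest classes, h D fl and H d FL, are the double crossovers. Comparing them with the parentals, only the d allele has switched, so d is the middle locus and the order is fl – d – h.

d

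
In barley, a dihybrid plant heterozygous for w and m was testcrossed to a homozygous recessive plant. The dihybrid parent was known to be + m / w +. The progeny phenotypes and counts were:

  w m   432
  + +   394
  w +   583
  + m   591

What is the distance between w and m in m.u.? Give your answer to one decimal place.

The recombinant classes are + + and w m: 394 + 432 = 826.
Recombination frequency = 826/2000 = 0.4130 ≈ 41.3%, i.e. 41.3 m.u.

41.3 m.u.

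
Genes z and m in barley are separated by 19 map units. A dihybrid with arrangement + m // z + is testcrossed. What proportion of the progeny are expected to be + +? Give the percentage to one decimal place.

A map distance of 19 map units corresponds to a recombination frequency of 0.190.
The F1 is + m / z +, so + + is a recombinant gamete class with expected frequency r/2 = 0.190/2 = 0.0950.
That is 0.0950 = 9.5% of the progeny.

9.5%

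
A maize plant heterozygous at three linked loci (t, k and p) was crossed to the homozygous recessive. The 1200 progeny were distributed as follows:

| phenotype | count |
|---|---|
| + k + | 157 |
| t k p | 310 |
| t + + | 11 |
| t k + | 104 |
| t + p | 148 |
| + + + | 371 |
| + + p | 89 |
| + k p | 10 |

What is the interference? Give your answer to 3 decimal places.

The two most frequent reciprocal classes, + + + and t k p, are the parental types, so the F1 was + + + / t k p.
The two rarest classes, t + + and + k p, are the double crossovers. Comparing them with the parentals, only the t allele has switched, so t is the middle locus and the order is k – t – p.
k–t: (305 + 21)/1200 = 0.2717; t–p: (193 + 21)/1200 = 0.1783.
Expected DCO frequency = 0.2717 × 0.1783 ≈ 0.04844; observed = 21/1200 ≈ 0.01750.
Coefficient of coincidence = 0.01750/0.04844 ≈ 0.361; interference = 1 − 0.361 = 0.639.

0.639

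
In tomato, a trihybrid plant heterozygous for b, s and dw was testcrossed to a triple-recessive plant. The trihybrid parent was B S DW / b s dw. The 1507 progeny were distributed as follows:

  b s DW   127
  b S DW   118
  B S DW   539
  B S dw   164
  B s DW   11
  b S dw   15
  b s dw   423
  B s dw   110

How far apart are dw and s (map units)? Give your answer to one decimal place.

21.0 map units

The two rarest classes, B s DW and b S dw, are the double crossovers. Comparing them with the parentals, only the s allele has switched, so s is the middle locus and the order is b – s – dw.
Crossovers in the s–dw interval produce the single-crossover classes B S dw and b s DW (164 + 127 = 291) plus the double crossovers (26).
RF(s–dw) = (291 + 26) / 1507 = 317/1507 = 0.2104 → 21.0 map units.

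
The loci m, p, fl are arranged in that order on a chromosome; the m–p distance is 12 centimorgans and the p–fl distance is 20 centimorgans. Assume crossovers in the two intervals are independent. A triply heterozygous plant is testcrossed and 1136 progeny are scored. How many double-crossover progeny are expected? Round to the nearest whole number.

27

Map distances give recombination frequencies of 0.120 and 0.200 for the two intervals.
With no interference, expected double-crossover frequency = 0.120 × 0.200 = 0.02400.
Expected number = 0.02400 × 1136 = 27.26 ≈ 27.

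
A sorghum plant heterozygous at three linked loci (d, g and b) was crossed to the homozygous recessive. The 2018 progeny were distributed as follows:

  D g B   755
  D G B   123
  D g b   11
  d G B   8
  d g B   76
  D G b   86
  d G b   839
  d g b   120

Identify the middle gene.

The two most frequent reciprocal classes, D g B and d G b, are the parental types, so the F1 was D g B / d G b.
The two rarest classes, D g b and d G B, are the double crossovers. Comparing them with the parentals, only the b allele has switched, so b is the middle locus and the order is d – b – g.

b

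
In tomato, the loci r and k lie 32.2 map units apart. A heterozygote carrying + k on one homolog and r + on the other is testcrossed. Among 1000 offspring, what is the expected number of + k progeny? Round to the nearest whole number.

339

A map distance of 32.2 map units corresponds to a recombination frequency of 0.322.
The F1 is + k / r +, so + k is a parental gamete class with expected frequency (1 − r)/2 = 0.678/2 = 0.3390.
Expected number = 0.3390 × 1000 = 339.00 ≈ 339.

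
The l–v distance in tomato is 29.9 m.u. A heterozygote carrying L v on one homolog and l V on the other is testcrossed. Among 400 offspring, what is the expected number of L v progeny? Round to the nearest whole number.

140

A map distance of 29.9 m.u. corresponds to a recombination frequency of 0.299.
The F1 is L v / l V, so L v is a parental gamete class with expected frequency (1 − r)/2 = 0.701/2 = 0.3505.
Expected number = 0.3505 × 400 = 140.20 ≈ 140.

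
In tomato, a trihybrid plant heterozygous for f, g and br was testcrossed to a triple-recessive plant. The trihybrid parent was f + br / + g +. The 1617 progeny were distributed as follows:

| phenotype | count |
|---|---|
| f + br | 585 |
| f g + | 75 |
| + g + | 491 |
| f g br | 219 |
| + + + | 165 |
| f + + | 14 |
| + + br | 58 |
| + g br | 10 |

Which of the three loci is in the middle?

br

The two rarest classes, f + + and + g br, are the double crossovers. Comparing them with the parentals, only the br allele has switched, so br is the middle locus and the order is g – br – f.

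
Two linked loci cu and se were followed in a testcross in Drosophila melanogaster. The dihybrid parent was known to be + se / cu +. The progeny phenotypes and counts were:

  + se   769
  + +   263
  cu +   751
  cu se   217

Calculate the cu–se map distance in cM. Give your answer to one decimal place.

The recombinant classes are + + and cu se: 263 + 217 = 480.
Recombination frequency = 480/2000 = 0.2400 ≈ 24.0%, i.e. 24.0 cM.

24.0 cM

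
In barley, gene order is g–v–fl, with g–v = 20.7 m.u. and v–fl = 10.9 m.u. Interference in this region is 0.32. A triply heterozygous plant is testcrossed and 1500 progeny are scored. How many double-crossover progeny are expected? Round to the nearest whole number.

Map distances give recombination frequencies of 0.207 and 0.109 for the two intervals.
With interference 0.32 (so coincidence = 0.68), expected double-crossover frequency = 0.207 × 0.109 × 0.68 = 0.01534.
Expected number = 0.01534 × 1500 = 23.01 ≈ 23.

23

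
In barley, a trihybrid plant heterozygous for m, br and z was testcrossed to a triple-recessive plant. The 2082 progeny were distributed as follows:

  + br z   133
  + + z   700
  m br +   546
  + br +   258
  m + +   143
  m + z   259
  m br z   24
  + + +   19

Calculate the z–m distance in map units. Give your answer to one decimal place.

26.9 map units

The two most frequent reciprocal classes, m br + and + + z, are the parental types, so the F1 was m br + / + + z.
The two rarest classes, m br z and + + +, are the double crossovers. Comparing them with the parentals, only the z allele has switched, so z is the middle locus and the order is br – z – m.
Crossovers in the z–m interval produce the single-crossover classes + br + and m + z (258 + 259 = 517) plus the double crossovers (43).
RF(z–m) = (517 + 43) / 2082 = 560/2082 = 0.2690 → 26.9 map units.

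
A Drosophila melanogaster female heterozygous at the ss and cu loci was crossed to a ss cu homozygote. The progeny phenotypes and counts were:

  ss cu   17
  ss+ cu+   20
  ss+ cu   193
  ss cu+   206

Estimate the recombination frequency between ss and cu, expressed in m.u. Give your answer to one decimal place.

The two most frequent classes, ss+ cu (193) and ss cu+ (206), are the parental types, so the F1 was ss+ cu / ss cu+.
The recombinant classes are ss+ cu+ and ss cu: 20 + 17 = 37.
Recombination frequency = 37/436 = 0.0849 ≈ 8.5%, i.e. 8.5 m.u.

8.5 m.u.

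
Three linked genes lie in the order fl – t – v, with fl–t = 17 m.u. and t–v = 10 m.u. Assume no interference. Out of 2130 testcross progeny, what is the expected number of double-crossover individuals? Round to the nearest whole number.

Map distances give recombination frequencies of 0.170 and 0.100 for the two intervals.
With no interference, expected double-crossover frequency = 0.170 × 0.100 = 0.01700.
Expected number = 0.01700 × 2130 = 36.21 ≈ 36.

36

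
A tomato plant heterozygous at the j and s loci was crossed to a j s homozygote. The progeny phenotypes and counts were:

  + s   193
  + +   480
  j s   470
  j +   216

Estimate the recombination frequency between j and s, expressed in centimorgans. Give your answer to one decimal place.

The two most frequent classes, + + (480) and j s (470), are the parental types, so the F1 was + + / j s.
The recombinant classes are + s and j +: 193 + 216 = 409.
Recombination frequency = 409/1359 = 0.3010 ≈ 30.1%, i.e. 30.1 centimorgans.

30.1 centimorgans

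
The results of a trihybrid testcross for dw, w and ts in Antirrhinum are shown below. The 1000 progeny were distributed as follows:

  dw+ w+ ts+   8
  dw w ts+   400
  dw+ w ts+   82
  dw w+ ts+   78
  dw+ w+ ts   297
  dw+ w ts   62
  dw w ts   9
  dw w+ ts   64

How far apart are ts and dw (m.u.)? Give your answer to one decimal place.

16.3 m.u.

The two most frequent reciprocal classes, dw+ w+ ts and dw w ts+, are the parental types, so the F1 was dw+ w+ ts / dw w ts+.
The two rarest classes, dw+ w+ ts+ and dw w ts, are the double crossovers. Comparing them with the parentals, only the ts allele has switched, so ts is the middle locus and the order is w – ts – dw.
Crossovers in the ts–dw interval produce the single-crossover classes dw w+ ts and dw+ w ts+ (64 + 82 = 146) plus the double crossovers (17).
RF(ts–dw) = (146 + 17) / 1000 = 163/1000 = 0.1630 → 16.3 m.u.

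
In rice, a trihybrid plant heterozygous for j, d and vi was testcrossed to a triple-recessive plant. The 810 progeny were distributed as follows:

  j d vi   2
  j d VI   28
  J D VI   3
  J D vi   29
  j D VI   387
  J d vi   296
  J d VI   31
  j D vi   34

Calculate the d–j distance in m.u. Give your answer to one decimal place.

The two most frequent reciprocal classes, j D VI and J d vi, are the parental types, so the F1 was j D VI / J d vi.
The two rarest classes, J D VI and j d vi, are the double crossovers. Comparing them with the parentals, only the j allele has switched, so j is the middle locus and the order is vi – j – d.
Crossovers in the j–d interval produce the single-crossover classes j d VI and J D vi (28 + 29 = 57) plus the double crossovers (5).
RF(j–d) = (57 + 5) / 810 = 62/810 = 0.0765 → 7.7 m.u.

7.7 m.u.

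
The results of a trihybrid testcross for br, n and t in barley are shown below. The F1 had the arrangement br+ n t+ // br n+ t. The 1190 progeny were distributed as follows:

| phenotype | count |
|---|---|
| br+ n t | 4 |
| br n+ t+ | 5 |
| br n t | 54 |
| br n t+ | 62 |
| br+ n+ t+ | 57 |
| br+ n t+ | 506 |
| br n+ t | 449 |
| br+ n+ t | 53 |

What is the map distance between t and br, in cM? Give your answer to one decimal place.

10.4 cM

The two rarest classes, br+ n t and br n+ t+, are the double crossovers. Comparing them with the parentals, only the t allele has switched, so t is the middle locus and the order is n – t – br.
Crossovers in the t–br interval produce the single-crossover classes br n t+ and br+ n+ t (62 + 53 = 115) plus the double crossovers (9).
RF(t–br) = (115 + 9) / 1190 = 124/1190 = 0.1042 → 10.4 cM.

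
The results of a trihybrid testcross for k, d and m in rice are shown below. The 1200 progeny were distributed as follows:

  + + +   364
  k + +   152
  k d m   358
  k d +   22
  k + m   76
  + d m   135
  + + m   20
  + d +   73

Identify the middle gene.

m

The two most frequent reciprocal classes, k d m and + + +, are the parental types, so the F1 was k d m / + + +.
The two rarest classes, k d + and + + m, are the double crossovers. Comparing them with the parentals, only the m allele has switched, so m is the middle locus and the order is d – m – k.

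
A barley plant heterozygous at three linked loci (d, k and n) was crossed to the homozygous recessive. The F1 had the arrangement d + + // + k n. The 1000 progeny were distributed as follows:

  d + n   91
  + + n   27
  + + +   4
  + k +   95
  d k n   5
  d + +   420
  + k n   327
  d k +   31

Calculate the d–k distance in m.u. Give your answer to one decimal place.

The two rarest classes, + + + and d k n, are the double crossovers. Comparing them with the parentals, only the d allele has switched, so d is the middle locus and the order is k – d – n.
Crossovers in the k–d interval produce the single-crossover classes d k + and + + n (31 + 27 = 58) plus the double crossovers (9).
RF(k–d) = (58 + 9) / 1000 = 67/1000 = 0.0670 → 6.7 m.u.

6.7 m.u.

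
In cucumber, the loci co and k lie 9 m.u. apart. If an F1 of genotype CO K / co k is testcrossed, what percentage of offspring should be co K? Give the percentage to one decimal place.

A map distance of 9 m.u. corresponds to a recombination frequency of 0.090.
The F1 is CO K / co k, so co K is a recombinant gamete class with expected frequency r/2 = 0.090/2 = 0.0450.
That is 0.0450 = 4.5% of the progeny.

4.5%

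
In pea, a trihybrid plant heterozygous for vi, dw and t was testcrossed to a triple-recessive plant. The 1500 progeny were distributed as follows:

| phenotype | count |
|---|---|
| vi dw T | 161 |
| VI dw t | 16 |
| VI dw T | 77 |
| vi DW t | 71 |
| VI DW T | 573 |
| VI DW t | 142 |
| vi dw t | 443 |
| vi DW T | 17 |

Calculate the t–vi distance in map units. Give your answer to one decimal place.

22.4 map units

The two most frequent reciprocal classes, vi dw t and VI DW T, are the parental types, so the F1 was vi dw t / VI DW T.
The two rarest classes, VI dw t and vi DW T, are the double crossovers. Comparing them with the parentals, only the vi allele has switched, so vi is the middle locus and the order is dw – vi – t.
Crossovers in the vi–t interval produce the single-crossover classes vi dw T and VI DW t (161 + 142 = 303) plus the double crossovers (33).
RF(vi–t) = (303 + 33) / 1500 = 336/1500 = 0.2240 → 22.4 map units.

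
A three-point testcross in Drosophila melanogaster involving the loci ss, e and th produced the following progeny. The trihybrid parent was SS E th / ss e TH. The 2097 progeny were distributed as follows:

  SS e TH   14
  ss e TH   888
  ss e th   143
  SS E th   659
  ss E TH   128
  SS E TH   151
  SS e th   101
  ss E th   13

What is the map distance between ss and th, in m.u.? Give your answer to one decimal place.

15.3 m.u.

The two rarest classes, ss E th and SS e TH, are the double crossovers. Comparing them with the parentals, only the ss allele has switched, so ss is the middle locus and the order is e – ss – th.
Crossovers in the ss–th interval produce the single-crossover classes SS E TH and ss e th (151 + 143 = 294) plus the double crossovers (27).
RF(ss–th) = (294 + 27) / 2097 = 321/2097 = 0.1531 → 15.3 m.u.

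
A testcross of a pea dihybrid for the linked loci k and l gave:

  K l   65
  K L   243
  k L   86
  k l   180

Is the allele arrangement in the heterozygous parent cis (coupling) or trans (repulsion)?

cis

The two most frequent classes are K L (243) and k l (180); these are the parental (non-recombinant) types.
So the F1 carried K L on one chromosome and k l on the other — the recessive alleles are on the same chromosome (cis / coupling).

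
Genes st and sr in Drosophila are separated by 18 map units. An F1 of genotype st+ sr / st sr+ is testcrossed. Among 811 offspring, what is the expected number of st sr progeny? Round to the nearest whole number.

73

A map distance of 18 map units corresponds to a recombination frequency of 0.180.
The F1 is st+ sr / st sr+, so st sr is a recombinant gamete class with expected frequency r/2 = 0.180/2 = 0.0900.
Expected number = 0.0900 × 811 = 72.99 ≈ 73.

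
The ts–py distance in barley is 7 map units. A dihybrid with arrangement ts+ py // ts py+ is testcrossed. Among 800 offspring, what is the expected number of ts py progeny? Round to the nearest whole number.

28

A map distance of 7 map units corresponds to a recombination frequency of 0.070.
The F1 is ts+ py / ts py+, so ts py is a recombinant gamete class with expected frequency r/2 = 0.070/2 = 0.0350.
Expected number = 0.0350 × 800 = 28.00 ≈ 28.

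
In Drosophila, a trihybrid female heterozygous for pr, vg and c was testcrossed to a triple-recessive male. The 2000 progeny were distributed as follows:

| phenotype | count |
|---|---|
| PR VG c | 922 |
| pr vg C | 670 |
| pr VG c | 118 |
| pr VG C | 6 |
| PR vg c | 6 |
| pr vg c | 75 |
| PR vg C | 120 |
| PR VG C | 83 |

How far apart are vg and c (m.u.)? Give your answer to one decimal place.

8.5 m.u.

The two most frequent reciprocal classes, pr vg C and PR VG c, are the parental types, so the F1 was pr vg C / PR VG c.
The two rarest classes, pr VG C and PR vg c, are the double crossovers. Comparing them with the parentals, only the vg allele has switched, so vg is the middle locus and the order is c – vg – pr.
Crossovers in the c–vg interval produce the single-crossover classes pr vg c and PR VG C (75 + 83 = 158) plus the double crossovers (12).
RF(c–vg) = (158 + 12) / 2000 = 170/2000 = 0.0850 → 8.5 m.u.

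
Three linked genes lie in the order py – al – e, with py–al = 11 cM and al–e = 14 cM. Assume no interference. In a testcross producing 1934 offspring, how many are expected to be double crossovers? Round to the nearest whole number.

30

Map distances give recombination frequencies of 0.110 and 0.140 for the two intervals.
With no interference, expected double-crossover frequency = 0.110 × 0.140 = 0.01540.
Expected number = 0.01540 × 1934 = 29.78 ≈ 30.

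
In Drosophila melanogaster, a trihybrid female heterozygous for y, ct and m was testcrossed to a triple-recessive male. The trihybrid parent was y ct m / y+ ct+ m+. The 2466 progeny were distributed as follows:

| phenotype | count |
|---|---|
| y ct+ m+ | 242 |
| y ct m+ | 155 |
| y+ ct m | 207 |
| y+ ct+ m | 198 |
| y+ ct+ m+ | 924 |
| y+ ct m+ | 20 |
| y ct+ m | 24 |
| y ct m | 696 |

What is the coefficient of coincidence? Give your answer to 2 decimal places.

The two rarest classes, y ct+ m and y+ ct m+, are the double crossovers. Comparing them with the parentals, only the ct allele has switched, so ct is the middle locus and the order is y – ct – m.
y–ct: (449 + 44)/2466 = 0.1999; ct–m: (353 + 44)/2466 = 0.1610.
Expected DCO frequency = 0.1999 × 0.1610 ≈ 0.03218; observed = 44/2466 ≈ 0.01784.
Coefficient of coincidence = 0.01784/0.03218 ≈ 0.55.

0.55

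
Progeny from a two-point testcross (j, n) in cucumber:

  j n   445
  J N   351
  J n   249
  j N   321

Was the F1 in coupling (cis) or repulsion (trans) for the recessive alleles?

cis

The two most frequent classes are J N (351) and j n (445); these are the parental (non-recombinant) types.
So the F1 carried J N on one chromosome and j n on the other — the recessive alleles are on the same chromosome (cis / coupling).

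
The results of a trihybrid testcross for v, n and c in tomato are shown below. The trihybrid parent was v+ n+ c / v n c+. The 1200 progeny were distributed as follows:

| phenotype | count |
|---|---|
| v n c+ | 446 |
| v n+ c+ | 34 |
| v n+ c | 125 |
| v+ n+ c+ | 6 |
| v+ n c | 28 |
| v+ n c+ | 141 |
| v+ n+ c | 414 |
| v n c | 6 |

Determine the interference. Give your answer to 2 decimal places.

The two rarest classes, v+ n+ c+ and v n c, are the double crossovers. Comparing them with the parentals, only the c allele has switched, so c is the middle locus and the order is n – c – v.
n–c: (62 + 12)/1200 = 0.0617; c–v: (266 + 12)/1200 = 0.2317.
Expected DCO frequency = 0.0617 × 0.2317 ≈ 0.01430; observed = 12/1200 ≈ 0.01000.
Coefficient of coincidence = 0.01000/0.01430 ≈ 0.70; interference = 1 − 0.70 = 0.30.

0.30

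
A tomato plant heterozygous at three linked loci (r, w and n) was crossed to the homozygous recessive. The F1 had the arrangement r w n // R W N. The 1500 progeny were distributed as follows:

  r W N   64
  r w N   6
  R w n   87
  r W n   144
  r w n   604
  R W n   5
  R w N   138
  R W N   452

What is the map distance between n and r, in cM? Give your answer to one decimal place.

10.8 cM

The two rarest classes, r w N and R W n, are the double crossovers. Comparing them with the parentals, only the n allele has switched, so n is the middle locus and the order is w – n – r.
Crossovers in the n–r interval produce the single-crossover classes R w n and r W N (87 + 64 = 151) plus the double crossovers (11).
RF(n–r) = (151 + 11) / 1500 = 162/1500 = 0.1080 → 10.8 cM.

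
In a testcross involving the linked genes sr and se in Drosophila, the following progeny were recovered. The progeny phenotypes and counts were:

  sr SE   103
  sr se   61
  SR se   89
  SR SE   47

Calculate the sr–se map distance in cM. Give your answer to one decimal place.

The two most frequent classes, SR se (89) and sr SE (103), are the parental types, so the F1 was SR se / sr SE.
The recombinant classes are SR SE and sr se: 47 + 61 = 108.
Recombination frequency = 108/300 = 0.3600 ≈ 36.0%, i.e. 36.0 cM.

36.0 cM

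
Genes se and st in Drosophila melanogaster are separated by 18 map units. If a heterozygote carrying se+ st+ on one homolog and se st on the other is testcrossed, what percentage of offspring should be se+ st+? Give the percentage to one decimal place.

41.0%

A map distance of 18 map units corresponds to a recombination frequency of 0.180.
The F1 is se+ st+ / se st, so se+ st+ is a parental gamete class with expected frequency (1 − r)/2 = 0.820/2 = 0.4100.
That is 0.4100 = 41.0% of the progeny.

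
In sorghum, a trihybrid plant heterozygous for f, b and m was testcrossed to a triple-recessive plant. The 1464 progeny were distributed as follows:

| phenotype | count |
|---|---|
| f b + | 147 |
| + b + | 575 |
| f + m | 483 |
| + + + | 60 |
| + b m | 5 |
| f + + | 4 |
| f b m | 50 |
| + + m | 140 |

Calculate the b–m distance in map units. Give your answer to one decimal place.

8.1 map units

The two most frequent reciprocal classes, + b + and f + m, are the parental types, so the F1 was + b + / f + m.
The two rarest classes, + b m and f + +, are the double crossovers. Comparing them with the parentals, only the m allele has switched, so m is the middle locus and the order is f – m – b.
Crossovers in the m–b interval produce the single-crossover classes + + + and f b m (60 + 50 = 110) plus the double crossovers (9).
RF(m–b) = (110 + 9) / 1464 = 119/1464 = 0.0813 → 8.1 map units.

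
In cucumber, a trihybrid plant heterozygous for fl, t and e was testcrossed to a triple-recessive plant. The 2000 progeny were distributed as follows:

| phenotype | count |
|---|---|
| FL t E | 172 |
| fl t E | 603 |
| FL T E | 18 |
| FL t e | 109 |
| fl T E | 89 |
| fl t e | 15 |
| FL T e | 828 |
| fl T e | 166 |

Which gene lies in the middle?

The two most frequent reciprocal classes, FL T e and fl t E, are the parental types, so the F1 was FL T e / fl t E.
The two rarest classes, FL T E and fl t e, are the double crossovers. Comparing them with the parentals, only the e allele has switched, so e is the middle locus and the order is t – e – fl.

e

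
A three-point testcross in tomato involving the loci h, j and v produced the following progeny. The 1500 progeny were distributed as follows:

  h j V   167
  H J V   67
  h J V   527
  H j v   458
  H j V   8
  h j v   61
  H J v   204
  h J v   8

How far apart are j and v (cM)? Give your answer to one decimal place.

25.8 cM

The two most frequent reciprocal classes, h J V and H j v, are the parental types, so the F1 was h J V / H j v.
The two rarest classes, h J v and H j V, are the double crossovers. Comparing them with the parentals, only the v allele has switched, so v is the middle locus and the order is h – v – j.
Crossovers in the v–j interval produce the single-crossover classes h j V and H J v (167 + 204 = 371) plus the double crossovers (16).
RF(v–j) = (371 + 16) / 1500 = 387/1500 = 0.2580 → 25.8 cM.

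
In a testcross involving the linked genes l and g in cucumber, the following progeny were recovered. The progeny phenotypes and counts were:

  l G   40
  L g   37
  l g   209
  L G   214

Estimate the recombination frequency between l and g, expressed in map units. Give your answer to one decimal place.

15.4 map units

The two most frequent classes, L G (214) and l g (209), are the parental types, so the F1 was L G / l g.
The recombinant classes are L g and l G: 37 + 40 = 77.
Recombination frequency = 77/500 = 0.1540 ≈ 15.4%, i.e. 15.4 map units.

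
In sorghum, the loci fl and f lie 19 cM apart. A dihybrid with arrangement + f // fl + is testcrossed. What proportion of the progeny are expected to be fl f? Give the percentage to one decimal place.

9.5%

A map distance of 19 cM corresponds to a recombination frequency of 0.190.
The F1 is + f / fl +, so fl f is a recombinant gamete class with expected frequency r/2 = 0.190/2 = 0.0950.
That is 0.0950 = 9.5% of the progeny.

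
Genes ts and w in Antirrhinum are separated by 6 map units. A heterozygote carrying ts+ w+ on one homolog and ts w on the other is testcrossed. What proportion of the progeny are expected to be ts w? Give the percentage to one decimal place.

47.0%

A map distance of 6 map units corresponds to a recombination frequency of 0.060.
The F1 is ts+ w+ / ts w, so ts w is a parental gamete class with expected frequency (1 − r)/2 = 0.940/2 = 0.4700.
That is 0.4700 = 47.0% of the progeny.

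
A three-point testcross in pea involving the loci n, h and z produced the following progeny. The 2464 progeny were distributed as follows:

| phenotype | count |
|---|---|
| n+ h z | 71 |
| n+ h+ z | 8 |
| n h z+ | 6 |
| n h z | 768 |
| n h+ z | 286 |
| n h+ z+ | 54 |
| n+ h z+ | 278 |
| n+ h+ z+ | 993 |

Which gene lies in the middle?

The two most frequent reciprocal classes, n+ h+ z+ and n h z, are the parental types, so the F1 was n+ h+ z+ / n h z.
The two rarest classes, n+ h+ z and n h z+, are the double crossovers. Comparing them with the parentals, only the z allele has switched, so z is the middle locus and the order is n – z – h.

z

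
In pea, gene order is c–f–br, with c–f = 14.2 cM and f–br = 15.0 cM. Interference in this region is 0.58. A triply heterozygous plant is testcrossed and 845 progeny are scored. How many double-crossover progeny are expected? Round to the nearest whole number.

8

Map distances give recombination frequencies of 0.142 and 0.150 for the two intervals.
With interference 0.58 (so coincidence = 0.42), expected double-crossover frequency = 0.142 × 0.150 × 0.42 = 0.00895.
Expected number = 0.00895 × 845 = 7.56 ≈ 8.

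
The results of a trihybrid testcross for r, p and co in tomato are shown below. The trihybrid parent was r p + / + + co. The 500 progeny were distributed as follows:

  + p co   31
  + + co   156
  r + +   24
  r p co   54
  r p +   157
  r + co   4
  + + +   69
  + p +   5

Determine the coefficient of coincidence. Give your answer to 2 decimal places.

0.53

The two rarest classes, + p + and r + co, are the double crossovers. Comparing them with the parentals, only the r allele has switched, so r is the middle locus and the order is co – r – p.
co–r: (123 + 9)/500 = 0.2640; r–p: (55 + 9)/500 = 0.1280.
Expected DCO frequency = 0.2640 × 0.1280 ≈ 0.03379; observed = 9/500 ≈ 0.01800.
Coefficient of coincidence = 0.01800/0.03379 ≈ 0.53.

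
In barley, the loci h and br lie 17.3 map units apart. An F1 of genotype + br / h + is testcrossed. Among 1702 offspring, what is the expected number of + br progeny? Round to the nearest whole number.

A map distance of 17.3 map units corresponds to a recombination frequency of 0.173.
The F1 is + br / h +, so + br is a parental gamete class with expected frequency (1 − r)/2 = 0.827/2 = 0.4135.
Expected number = 0.4135 × 1702 = 703.78 ≈ 704.

704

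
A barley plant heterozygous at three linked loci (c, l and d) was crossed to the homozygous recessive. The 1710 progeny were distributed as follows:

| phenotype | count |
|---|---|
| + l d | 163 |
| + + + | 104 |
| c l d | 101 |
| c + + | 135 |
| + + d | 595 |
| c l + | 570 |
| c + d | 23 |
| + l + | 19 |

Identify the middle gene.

c

The two most frequent reciprocal classes, + + d and c l +, are the parental types, so the F1 was + + d / c l +.
The two rarest classes, c + d and + l +, are the double crossovers. Comparing them with the parentals, only the c allele has switched, so c is the middle locus and the order is d – c – l.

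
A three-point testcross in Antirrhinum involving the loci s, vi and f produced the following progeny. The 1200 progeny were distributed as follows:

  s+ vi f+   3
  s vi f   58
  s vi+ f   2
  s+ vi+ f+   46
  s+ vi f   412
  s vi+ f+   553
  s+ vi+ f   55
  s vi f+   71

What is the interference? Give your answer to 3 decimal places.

The two most frequent reciprocal classes, s+ vi f and s vi+ f+, are the parental types, so the F1 was s+ vi f / s vi+ f+.
The two rarest classes, s+ vi f+ and s vi+ f, are the double crossovers. Comparing them with the parentals, only the f allele has switched, so f is the middle locus and the order is s – f – vi.
s–f: (104 + 5)/1200 = 0.0908; f–vi: (126 + 5)/1200 = 0.1092.
Expected DCO frequency = 0.0908 × 0.1092 ≈ 0.00992; observed = 5/1200 ≈ 0.00417.
Coefficient of coincidence = 0.00417/0.00992 ≈ 0.420; interference = 1 − 0.420 = 0.580.

0.580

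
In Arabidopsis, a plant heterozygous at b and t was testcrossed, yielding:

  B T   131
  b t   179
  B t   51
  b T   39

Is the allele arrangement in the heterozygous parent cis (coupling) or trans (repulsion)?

The two most frequent classes are B T (131) and b t (179); these are the parental (non-recombinant) types.
So the F1 carried B T on one chromosome and b t on the other — the recessive alleles are on the same chromosome (cis / coupling).

cis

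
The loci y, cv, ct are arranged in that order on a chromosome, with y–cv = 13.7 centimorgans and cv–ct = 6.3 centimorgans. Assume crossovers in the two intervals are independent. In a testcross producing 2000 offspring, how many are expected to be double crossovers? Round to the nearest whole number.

Map distances give recombination frequencies of 0.137 and 0.063 for the two intervals.
With no interference, expected double-crossover frequency = 0.137 × 0.063 = 0.00863.
Expected number = 0.00863 × 2000 = 17.26 ≈ 17.

17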